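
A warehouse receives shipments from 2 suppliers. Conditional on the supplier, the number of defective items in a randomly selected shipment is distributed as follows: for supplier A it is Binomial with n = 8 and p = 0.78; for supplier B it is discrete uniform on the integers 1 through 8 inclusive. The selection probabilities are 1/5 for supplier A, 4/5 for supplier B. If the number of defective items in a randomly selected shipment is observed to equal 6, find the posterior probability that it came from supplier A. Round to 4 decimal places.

Likelihoods P(X=6 | ·): A: 0.30519; B: 0.125.
Posterior ∝ prior × likelihood. Numerator for A: 0.2·0.30519 = 0.0610381.
Normalizing constant: 0.2·0.30519 + 0.8·0.125 = 0.161038.
P(A | observation) = 0.0610381 / 0.161038 = 0.379029.

0.3790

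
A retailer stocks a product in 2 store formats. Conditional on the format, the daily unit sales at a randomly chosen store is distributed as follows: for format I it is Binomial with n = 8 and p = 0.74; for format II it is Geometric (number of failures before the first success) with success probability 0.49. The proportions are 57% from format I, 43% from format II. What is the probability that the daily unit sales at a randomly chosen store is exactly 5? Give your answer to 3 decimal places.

Conditional on each format, P(X = 5): I: 0.218407; II: 0.0169062.
By total probability, P(X = 5) = 0.57·0.218407 + 0.43·0.0169062 = 0.131762.

0.132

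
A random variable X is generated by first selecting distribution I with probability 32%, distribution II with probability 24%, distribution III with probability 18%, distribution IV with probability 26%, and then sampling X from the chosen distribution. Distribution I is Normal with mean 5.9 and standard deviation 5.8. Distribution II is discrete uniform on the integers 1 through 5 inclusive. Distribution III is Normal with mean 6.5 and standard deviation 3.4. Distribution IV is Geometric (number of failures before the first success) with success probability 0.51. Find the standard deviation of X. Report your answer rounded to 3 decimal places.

Per component, I: μ=5.9, E[X²]=68.45; II: μ=3, E[X²]=11; III: μ=6.5, E[X²]=53.81; IV: μ=0.960784, E[X²]=2.807.
E[X] = 0.32·5.9 + 0.24·3 + 0.18·6.5 + 0.26·0.960784 = 4.0278.
E[X²] = 0.32·68.45 + 0.24·11 + 0.18·53.81 + 0.26·2.807 = 34.9596.
Var(X) = E[X²] − (E[X])² = 34.9596 − 16.2232 = 18.7364.
SD(X) = √18.7364 = 4.32856.

4.329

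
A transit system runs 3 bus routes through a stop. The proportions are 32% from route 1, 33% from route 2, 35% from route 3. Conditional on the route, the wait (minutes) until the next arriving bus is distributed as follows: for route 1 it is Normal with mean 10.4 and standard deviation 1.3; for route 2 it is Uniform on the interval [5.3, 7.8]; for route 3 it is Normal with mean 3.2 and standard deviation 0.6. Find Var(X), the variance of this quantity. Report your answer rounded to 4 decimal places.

9.5062

Per component, 1: μ=10.4, E[X²]=109.85; 2: μ=6.55, E[X²]=43.4233; 3: μ=3.2, E[X²]=10.6.
E[X] = 0.32·10.4 + 0.33·6.55 + 0.35·3.2 = 6.6095.
E[X²] = 0.32·109.85 + 0.33·43.4233 + 0.35·10.6 = 53.1917.
Var(X) = E[X²] − (E[X])² = 53.1917 − 43.6855 = 9.50621.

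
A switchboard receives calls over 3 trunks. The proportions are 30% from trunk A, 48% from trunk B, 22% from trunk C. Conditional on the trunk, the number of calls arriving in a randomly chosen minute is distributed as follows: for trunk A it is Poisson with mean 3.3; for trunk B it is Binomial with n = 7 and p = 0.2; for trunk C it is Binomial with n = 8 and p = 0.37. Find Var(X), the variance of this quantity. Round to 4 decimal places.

2.7223

Per component, A: μ=3.3, E[X²]=14.19; B: μ=1.4, E[X²]=3.08; C: μ=2.96, E[X²]=10.6264.
E[X] = 0.3·3.3 + 0.48·1.4 + 0.22·2.96 = 2.3132.
E[X²] = 0.3·14.19 + 0.48·3.08 + 0.22·10.6264 = 8.07321.
Var(X) = E[X²] − (E[X])² = 8.07321 − 5.35089 = 2.72231.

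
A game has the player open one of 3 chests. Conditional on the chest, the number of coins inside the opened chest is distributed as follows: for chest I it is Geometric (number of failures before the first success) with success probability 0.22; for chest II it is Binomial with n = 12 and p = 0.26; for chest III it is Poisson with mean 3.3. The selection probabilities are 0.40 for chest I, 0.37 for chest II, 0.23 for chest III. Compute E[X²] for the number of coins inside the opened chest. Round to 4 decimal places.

For each component E[X²] = Var + (mean)², giving I: 28.686; II: 12.0432; III: 14.19.
Overall E[X²] = 0.4·28.686 + 0.37·12.0432 + 0.23·14.19 = 19.1941.

19.1941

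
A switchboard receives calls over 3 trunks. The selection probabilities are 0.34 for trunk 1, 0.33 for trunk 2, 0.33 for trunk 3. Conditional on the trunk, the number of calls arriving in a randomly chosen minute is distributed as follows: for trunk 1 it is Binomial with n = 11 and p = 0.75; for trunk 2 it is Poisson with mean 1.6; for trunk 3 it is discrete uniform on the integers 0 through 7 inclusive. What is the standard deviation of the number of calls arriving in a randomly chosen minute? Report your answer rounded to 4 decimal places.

Per component, 1: μ=8.25, E[X²]=70.125; 2: μ=1.6, E[X²]=4.16; 3: μ=3.5, E[X²]=17.5.
E[X] = 0.34·8.25 + 0.33·1.6 + 0.33·3.5 = 4.488.
E[X²] = 0.34·70.125 + 0.33·4.16 + 0.33·17.5 = 30.9903.
Var(X) = E[X²] − (E[X])² = 30.9903 − 20.1421 = 10.8482.
SD(X) = √10.8482 = 3.29365.

3.2937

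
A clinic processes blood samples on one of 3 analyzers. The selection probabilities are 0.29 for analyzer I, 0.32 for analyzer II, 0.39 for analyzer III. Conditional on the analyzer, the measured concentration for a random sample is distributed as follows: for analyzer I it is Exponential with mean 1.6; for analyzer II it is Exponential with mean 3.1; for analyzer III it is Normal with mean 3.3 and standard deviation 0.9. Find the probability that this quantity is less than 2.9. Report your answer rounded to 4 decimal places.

0.5652

Conditional on each analyzer, P(X < 2.9): I: 0.836754; II: 0.607604; III: 0.328361.
By total probability, P(X < 2.9) = 0.29·0.836754 + 0.32·0.607604 + 0.39·0.328361 = 0.565153.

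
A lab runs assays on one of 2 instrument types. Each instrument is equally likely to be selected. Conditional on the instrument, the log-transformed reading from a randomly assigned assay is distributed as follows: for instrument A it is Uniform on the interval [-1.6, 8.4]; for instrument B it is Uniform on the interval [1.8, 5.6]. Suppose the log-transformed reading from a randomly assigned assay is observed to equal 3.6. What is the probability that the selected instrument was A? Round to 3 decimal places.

0.275

Likelihoods f(3.6 | ·): A: 0.1; B: 0.263158.
Posterior ∝ prior × likelihood. Numerator for A: 0.5·0.1 = 0.05.
Normalizing constant: 0.5·0.1 + 0.5·0.263158 = 0.181579.
P(A | observation) = 0.05 / 0.181579 = 0.275362.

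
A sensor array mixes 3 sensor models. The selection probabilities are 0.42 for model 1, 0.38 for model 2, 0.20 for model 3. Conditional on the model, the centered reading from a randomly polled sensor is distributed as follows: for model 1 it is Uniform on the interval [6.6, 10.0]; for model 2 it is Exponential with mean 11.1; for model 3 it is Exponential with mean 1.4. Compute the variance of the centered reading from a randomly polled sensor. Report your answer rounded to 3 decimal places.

Per component, 1: μ=8.3, E[X²]=69.8533; 2: μ=11.1, E[X²]=246.42; 3: μ=1.4, E[X²]=3.92.
E[X] = 0.42·8.3 + 0.38·11.1 + 0.2·1.4 = 7.984.
E[X²] = 0.42·69.8533 + 0.38·246.42 + 0.2·3.92 = 123.762.
Var(X) = E[X²] − (E[X])² = 123.762 − 63.7443 = 60.0177.

60.018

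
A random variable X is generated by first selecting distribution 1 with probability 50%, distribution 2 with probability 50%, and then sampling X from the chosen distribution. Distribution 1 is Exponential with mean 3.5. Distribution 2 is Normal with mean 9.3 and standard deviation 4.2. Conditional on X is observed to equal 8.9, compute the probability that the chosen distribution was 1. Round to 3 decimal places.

Likelihoods f(8.9 | ·): 1: 0.022469; 2: 0.0945565.
Posterior ∝ prior × likelihood. Numerator for 1: 0.5·0.022469 = 0.0112345.
Normalizing constant: 0.5·0.022469 + 0.5·0.0945565 = 0.0585127.
P(1 | observation) = 0.0112345 / 0.0585127 = 0.192001.

0.192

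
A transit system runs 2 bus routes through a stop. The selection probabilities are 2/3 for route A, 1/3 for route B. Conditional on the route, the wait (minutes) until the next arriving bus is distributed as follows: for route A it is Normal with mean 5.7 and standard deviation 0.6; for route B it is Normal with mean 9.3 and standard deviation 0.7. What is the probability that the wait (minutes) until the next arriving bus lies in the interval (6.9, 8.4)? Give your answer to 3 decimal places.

Conditional on each route, P(6.9 < X < 8.4): A: 0.0227467; B: 0.098968.
By total probability, P(6.9 < X < 8.4) = 0.666667·0.0227467 + 0.333333·0.098968 = 0.0481538.

0.048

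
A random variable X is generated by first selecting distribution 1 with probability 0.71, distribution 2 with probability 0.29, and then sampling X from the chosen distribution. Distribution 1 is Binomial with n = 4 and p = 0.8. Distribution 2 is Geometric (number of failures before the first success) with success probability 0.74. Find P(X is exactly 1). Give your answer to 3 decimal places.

Conditional on each component, P(X = 1): 1: 0.0256; 2: 0.1924.
By total probability, P(X = 1) = 0.71·0.0256 + 0.29·0.1924 = 0.073972.

0.074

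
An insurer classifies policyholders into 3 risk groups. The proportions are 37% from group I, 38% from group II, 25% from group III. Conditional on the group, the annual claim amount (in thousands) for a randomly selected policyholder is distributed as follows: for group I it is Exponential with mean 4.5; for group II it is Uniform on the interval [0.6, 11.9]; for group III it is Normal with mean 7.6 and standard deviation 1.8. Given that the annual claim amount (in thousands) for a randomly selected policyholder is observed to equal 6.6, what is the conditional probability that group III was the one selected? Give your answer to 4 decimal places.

Likelihoods f(6.6 | ·): I: 0.0512652; II: 0.0884956; III: 0.18994.
Posterior ∝ prior × likelihood. Numerator for III: 0.25·0.18994 = 0.047485.
Normalizing constant: 0.37·0.0512652 + 0.38·0.0884956 + 0.25·0.18994 = 0.100081.
P(III | observation) = 0.047485 / 0.100081 = 0.474464.

0.4745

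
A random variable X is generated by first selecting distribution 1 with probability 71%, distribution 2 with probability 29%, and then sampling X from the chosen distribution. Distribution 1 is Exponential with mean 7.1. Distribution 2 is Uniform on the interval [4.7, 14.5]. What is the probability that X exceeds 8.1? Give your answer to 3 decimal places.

Conditional on each component, P(X > 8.1): 1: 0.319549; 2: 0.653061.
By total probability, P(X > 8.1) = 0.71·0.319549 + 0.29·0.653061 = 0.416267.

0.416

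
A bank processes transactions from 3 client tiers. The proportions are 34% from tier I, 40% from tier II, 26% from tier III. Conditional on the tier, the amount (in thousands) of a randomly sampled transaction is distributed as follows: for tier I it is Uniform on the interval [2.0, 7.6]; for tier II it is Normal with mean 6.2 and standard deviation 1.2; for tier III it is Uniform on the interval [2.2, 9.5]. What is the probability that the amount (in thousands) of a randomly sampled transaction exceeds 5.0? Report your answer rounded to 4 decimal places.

Conditional on each tier, P(X > 5.0): I: 0.464286; II: 0.841345; III: 0.616438.
By total probability, P(X > 5.0) = 0.34·0.464286 + 0.4·0.841345 + 0.26·0.616438 = 0.654669.

0.6547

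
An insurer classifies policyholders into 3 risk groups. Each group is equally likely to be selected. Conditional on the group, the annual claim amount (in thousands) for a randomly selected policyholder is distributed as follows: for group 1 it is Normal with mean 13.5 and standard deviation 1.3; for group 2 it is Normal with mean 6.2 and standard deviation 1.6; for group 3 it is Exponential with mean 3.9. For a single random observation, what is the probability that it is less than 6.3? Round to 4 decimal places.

Conditional on each group, P(X < 6.3): 1: 1.5257e-08; 2: 0.524918; 3: 0.801186.
By total probability, P(X < 6.3) = 0.333333·1.5257e-08 + 0.333333·0.524918 + 0.333333·0.801186 = 0.442034.

0.4420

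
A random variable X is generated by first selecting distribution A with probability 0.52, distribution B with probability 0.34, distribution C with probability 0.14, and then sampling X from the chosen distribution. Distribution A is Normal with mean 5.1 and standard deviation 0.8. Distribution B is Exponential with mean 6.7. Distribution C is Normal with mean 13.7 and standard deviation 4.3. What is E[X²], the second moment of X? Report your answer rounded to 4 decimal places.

For each component E[X²] = Var + (mean)², giving A: 26.65; B: 89.78; C: 206.18.
Overall E[X²] = 0.52·26.65 + 0.34·89.78 + 0.14·206.18 = 73.2484.

73.2484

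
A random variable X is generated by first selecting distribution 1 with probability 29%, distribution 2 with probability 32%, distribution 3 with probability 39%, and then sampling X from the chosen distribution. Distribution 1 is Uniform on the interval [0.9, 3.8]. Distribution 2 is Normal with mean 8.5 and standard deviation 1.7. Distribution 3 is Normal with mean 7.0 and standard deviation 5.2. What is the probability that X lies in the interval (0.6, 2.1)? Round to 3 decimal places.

Conditional on each component, P(0.6 < X < 2.1): 1: 0.413793; 2: 8.16891e-05; 3: 0.063813.
By total probability, P(0.6 < X < 2.1) = 0.29·0.413793 + 0.32·8.16891e-05 + 0.39·0.063813 = 0.144913.

0.145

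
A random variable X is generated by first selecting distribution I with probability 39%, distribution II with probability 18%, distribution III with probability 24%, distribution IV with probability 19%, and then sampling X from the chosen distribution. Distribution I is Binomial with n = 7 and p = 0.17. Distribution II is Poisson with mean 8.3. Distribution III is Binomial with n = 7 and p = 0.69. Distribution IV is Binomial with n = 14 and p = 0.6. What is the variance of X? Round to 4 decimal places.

Per component, I: μ=1.19, E[X²]=2.4038; II: μ=8.3, E[X²]=77.19; III: μ=4.83, E[X²]=24.8262; IV: μ=8.4, E[X²]=73.92.
E[X] = 0.39·1.19 + 0.18·8.3 + 0.24·4.83 + 0.19·8.4 = 4.7133.
E[X²] = 0.39·2.4038 + 0.18·77.19 + 0.24·24.8262 + 0.19·73.92 = 34.8348.
Var(X) = E[X²] − (E[X])² = 34.8348 − 22.2152 = 12.6196.

12.6196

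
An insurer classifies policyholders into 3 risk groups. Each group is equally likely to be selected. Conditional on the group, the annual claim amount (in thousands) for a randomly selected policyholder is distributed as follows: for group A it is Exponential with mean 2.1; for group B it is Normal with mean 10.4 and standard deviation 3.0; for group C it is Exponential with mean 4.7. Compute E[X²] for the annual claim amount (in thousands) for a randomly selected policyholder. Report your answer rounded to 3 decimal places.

For each component E[X²] = Var + (mean)², giving A: 8.82; B: 117.16; C: 44.18.
Overall E[X²] = 0.333333·8.82 + 0.333333·117.16 + 0.333333·44.18 = 56.72.

56.720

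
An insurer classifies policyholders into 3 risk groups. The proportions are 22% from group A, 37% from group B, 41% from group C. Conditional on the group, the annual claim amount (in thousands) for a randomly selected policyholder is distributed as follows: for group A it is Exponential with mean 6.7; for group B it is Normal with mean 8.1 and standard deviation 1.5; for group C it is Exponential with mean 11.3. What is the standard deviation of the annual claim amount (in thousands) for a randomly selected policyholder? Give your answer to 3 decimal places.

8.166

Per component, A: μ=6.7, E[X²]=89.78; B: μ=8.1, E[X²]=67.86; C: μ=11.3, E[X²]=255.38.
E[X] = 0.22·6.7 + 0.37·8.1 + 0.41·11.3 = 9.104.
E[X²] = 0.22·89.78 + 0.37·67.86 + 0.41·255.38 = 149.566.
Var(X) = E[X²] − (E[X])² = 149.566 − 82.8828 = 66.6828.
SD(X) = √66.6828 = 8.16595.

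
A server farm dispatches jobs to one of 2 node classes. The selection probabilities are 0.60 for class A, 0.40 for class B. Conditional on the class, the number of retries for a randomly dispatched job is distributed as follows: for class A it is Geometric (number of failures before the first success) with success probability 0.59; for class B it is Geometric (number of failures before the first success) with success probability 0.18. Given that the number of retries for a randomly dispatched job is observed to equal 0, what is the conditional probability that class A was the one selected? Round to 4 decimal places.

Likelihoods P(X=0 | ·): A: 0.59; B: 0.18.
Posterior ∝ prior × likelihood. Numerator for A: 0.6·0.59 = 0.354.
Normalizing constant: 0.6·0.59 + 0.4·0.18 = 0.426.
P(A | observation) = 0.354 / 0.426 = 0.830986.

0.8310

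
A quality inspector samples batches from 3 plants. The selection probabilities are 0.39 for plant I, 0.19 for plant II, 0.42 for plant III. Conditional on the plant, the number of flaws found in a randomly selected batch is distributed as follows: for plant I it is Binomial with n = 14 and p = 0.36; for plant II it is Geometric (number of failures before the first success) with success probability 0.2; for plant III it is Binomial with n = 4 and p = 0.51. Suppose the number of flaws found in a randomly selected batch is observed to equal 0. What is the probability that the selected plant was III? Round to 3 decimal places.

Likelihoods P(X=0 | ·): I: 0.00193428; II: 0.2; III: 0.057648.
Posterior ∝ prior × likelihood. Numerator for III: 0.42·0.057648 = 0.0242122.
Normalizing constant: 0.39·0.00193428 + 0.19·0.2 + 0.42·0.057648 = 0.0629665.
P(III | observation) = 0.0242122 / 0.0629665 = 0.384524.

0.385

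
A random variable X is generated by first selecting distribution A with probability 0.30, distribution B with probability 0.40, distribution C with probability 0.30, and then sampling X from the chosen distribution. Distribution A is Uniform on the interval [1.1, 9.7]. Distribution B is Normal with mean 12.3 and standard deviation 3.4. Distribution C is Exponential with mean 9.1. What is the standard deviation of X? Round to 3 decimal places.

Per component, A: μ=5.4, E[X²]=35.3233; B: μ=12.3, E[X²]=162.85; C: μ=9.1, E[X²]=165.62.
E[X] = 0.3·5.4 + 0.4·12.3 + 0.3·9.1 = 9.27.
E[X²] = 0.3·35.3233 + 0.4·162.85 + 0.3·165.62 = 125.423.
Var(X) = E[X²] − (E[X])² = 125.423 − 85.9329 = 39.4901.
SD(X) = √39.4901 = 6.28411.

6.284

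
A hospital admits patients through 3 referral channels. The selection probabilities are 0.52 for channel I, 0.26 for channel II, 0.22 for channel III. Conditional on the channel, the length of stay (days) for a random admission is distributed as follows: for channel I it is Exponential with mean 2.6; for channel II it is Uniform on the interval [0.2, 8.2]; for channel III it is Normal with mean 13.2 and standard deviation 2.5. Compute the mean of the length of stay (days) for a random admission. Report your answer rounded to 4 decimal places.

Component means — I: 2.6; II: 4.2; III: 13.2.
E[X] = 0.52·2.6 + 0.26·4.2 + 0.22·13.2 = 5.348.

5.3480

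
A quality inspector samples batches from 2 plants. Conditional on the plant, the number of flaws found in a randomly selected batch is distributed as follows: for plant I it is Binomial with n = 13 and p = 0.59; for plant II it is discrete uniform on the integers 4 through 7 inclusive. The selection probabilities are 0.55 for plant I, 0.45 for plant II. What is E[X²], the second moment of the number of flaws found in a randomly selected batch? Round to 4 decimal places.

For each component E[X²] = Var + (mean)², giving I: 61.9736; II: 31.5.
Overall E[X²] = 0.55·61.9736 + 0.45·31.5 = 48.2605.

48.2605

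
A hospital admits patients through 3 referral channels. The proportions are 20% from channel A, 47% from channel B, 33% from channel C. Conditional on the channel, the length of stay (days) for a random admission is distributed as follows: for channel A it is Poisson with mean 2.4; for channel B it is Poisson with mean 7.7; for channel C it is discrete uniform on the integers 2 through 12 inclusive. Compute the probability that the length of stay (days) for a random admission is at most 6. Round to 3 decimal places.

Conditional on each channel, P(X ≤ 6): A: 0.988406; B: 0.351369; C: 0.454545.
By total probability, P(X ≤ 6) = 0.2·0.988406 + 0.47·0.351369 + 0.33·0.454545 = 0.512825.

0.513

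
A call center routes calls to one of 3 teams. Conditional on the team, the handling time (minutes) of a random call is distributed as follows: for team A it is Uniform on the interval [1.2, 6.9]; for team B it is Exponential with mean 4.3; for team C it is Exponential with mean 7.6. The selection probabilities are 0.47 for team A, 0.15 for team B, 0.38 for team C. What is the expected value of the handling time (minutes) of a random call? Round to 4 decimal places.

5.4365

Component means — A: 4.05; B: 4.3; C: 7.6.
E[X] = 0.47·4.05 + 0.15·4.3 + 0.38·7.6 = 5.4365.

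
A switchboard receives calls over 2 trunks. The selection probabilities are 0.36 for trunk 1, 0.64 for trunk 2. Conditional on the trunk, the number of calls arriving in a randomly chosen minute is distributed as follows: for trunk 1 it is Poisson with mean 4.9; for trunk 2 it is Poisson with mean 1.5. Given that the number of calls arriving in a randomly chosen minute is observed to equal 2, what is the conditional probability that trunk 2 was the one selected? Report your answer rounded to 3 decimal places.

0.833

Likelihoods P(X=2 | ·): 1: 0.0893962; 2: 0.251021.
Posterior ∝ prior × likelihood. Numerator for 2: 0.64·0.251021 = 0.160654.
Normalizing constant: 0.36·0.0893962 + 0.64·0.251021 = 0.192836.
P(2 | observation) = 0.160654 / 0.192836 = 0.833109.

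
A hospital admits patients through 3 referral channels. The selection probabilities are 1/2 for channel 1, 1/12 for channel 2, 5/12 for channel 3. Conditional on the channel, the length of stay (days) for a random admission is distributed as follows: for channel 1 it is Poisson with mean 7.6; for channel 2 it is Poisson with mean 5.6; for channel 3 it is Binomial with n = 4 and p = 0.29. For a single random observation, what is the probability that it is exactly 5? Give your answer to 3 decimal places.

0.067

Conditional on each channel, P(X = 5): 1: 0.105742; 2: 0.169711; 3: 0.
By total probability, P(X = 5) = 0.5·0.105742 + 0.0833333·0.169711 + 0.416667·0 = 0.0670137.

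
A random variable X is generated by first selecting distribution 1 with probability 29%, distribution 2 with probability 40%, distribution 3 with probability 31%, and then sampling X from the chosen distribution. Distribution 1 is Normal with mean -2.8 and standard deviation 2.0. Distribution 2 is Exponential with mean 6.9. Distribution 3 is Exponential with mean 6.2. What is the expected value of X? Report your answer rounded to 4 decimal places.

3.8700

Component means — 1: -2.8; 2: 6.9; 3: 6.2.
E[X] = 0.29·-2.8 + 0.4·6.9 + 0.31·6.2 = 3.87.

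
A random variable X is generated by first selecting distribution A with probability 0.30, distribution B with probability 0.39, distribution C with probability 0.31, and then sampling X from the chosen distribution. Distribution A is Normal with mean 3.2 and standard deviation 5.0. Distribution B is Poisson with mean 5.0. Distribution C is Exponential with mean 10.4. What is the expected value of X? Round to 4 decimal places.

Component means — A: 3.2; B: 5; C: 10.4.
E[X] = 0.3·3.2 + 0.39·5 + 0.31·10.4 = 6.134.

6.1340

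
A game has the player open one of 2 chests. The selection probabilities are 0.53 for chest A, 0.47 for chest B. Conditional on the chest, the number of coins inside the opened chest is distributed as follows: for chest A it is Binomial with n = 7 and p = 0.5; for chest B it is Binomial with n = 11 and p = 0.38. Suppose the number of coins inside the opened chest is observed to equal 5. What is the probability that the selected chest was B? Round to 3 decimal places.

Likelihoods P(X=5 | ·): A: 0.164062; B: 0.207927.
Posterior ∝ prior × likelihood. Numerator for B: 0.47·0.207927 = 0.0977255.
Normalizing constant: 0.53·0.164062 + 0.47·0.207927 = 0.184679.
P(B | observation) = 0.0977255 / 0.184679 = 0.529165.

0.529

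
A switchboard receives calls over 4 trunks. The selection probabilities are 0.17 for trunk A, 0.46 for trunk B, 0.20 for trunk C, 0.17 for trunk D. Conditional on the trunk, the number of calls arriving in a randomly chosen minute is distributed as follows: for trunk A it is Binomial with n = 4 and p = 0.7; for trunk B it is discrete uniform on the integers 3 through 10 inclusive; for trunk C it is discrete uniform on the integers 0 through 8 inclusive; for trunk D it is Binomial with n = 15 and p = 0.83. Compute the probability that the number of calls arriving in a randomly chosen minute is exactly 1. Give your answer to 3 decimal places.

Conditional on each trunk, P(X = 1): A: 0.0756; B: 0; C: 0.111111; D: 2.0963e-10.
By total probability, P(X = 1) = 0.17·0.0756 + 0.46·0 + 0.2·0.111111 + 0.17·2.0963e-10 = 0.0350742.

0.035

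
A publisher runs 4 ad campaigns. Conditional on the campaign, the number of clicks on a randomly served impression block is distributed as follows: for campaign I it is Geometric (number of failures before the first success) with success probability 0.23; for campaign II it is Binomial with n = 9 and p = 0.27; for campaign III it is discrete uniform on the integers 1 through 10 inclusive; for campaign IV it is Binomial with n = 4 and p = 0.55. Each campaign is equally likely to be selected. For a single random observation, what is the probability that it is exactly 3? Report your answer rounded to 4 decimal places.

Conditional on each campaign, P(X = 3): I: 0.105003; II: 0.250212; III: 0.1; IV: 0.299475.
By total probability, P(X = 3) = 0.25·0.105003 + 0.25·0.250212 + 0.25·0.1 + 0.25·0.299475 = 0.188672.

0.1887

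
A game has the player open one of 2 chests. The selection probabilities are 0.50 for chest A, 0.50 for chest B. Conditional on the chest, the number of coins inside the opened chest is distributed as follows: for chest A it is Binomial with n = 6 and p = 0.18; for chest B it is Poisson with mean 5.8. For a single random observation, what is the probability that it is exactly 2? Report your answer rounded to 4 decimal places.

0.1353

Conditional on each chest, P(X = 2): A: 0.219731; B: 0.0509235.
By total probability, P(X = 2) = 0.5·0.219731 + 0.5·0.0509235 = 0.135327.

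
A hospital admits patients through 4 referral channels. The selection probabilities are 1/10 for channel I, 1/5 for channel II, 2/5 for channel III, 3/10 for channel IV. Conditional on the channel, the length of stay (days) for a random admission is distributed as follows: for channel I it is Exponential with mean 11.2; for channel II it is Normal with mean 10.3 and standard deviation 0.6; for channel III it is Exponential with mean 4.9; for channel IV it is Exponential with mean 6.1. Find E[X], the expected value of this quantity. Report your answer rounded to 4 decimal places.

Component means — I: 11.2; II: 10.3; III: 4.9; IV: 6.1.
E[X] = 0.1·11.2 + 0.2·10.3 + 0.4·4.9 + 0.3·6.1 = 6.97.

6.9700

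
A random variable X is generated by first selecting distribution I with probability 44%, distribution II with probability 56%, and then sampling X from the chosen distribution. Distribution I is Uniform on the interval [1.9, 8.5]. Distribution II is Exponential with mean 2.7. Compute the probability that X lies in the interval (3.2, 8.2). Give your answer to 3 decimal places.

0.478

Conditional on each component, P(3.2 < X < 8.2): I: 0.757576; II: 0.257713.
By total probability, P(3.2 < X < 8.2) = 0.44·0.757576 + 0.56·0.257713 = 0.477652.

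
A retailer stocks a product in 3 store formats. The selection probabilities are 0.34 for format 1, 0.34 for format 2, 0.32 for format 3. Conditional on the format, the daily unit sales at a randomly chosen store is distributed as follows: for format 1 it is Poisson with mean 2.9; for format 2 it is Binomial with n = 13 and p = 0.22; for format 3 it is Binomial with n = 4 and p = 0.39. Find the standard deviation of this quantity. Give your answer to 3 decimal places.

Per component, 1: μ=2.9, E[X²]=11.31; 2: μ=2.86, E[X²]=10.4104; 3: μ=1.56, E[X²]=3.3852.
E[X] = 0.34·2.9 + 0.34·2.86 + 0.32·1.56 = 2.4576.
E[X²] = 0.34·11.31 + 0.34·10.4104 + 0.32·3.3852 = 8.4682.
Var(X) = E[X²] − (E[X])² = 8.4682 − 6.0398 = 2.4284.
SD(X) = √2.4284 = 1.55833.

1.558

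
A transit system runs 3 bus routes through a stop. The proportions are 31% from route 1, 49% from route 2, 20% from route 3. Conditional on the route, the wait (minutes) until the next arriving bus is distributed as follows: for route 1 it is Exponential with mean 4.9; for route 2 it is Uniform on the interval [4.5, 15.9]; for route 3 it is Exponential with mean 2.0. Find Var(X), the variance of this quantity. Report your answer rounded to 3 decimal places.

24.928

Per component, 1: μ=4.9, E[X²]=48.02; 2: μ=10.2, E[X²]=114.87; 3: μ=2, E[X²]=8.
E[X] = 0.31·4.9 + 0.49·10.2 + 0.2·2 = 6.917.
E[X²] = 0.31·48.02 + 0.49·114.87 + 0.2·8 = 72.7725.
Var(X) = E[X²] − (E[X])² = 72.7725 − 47.8449 = 24.9276.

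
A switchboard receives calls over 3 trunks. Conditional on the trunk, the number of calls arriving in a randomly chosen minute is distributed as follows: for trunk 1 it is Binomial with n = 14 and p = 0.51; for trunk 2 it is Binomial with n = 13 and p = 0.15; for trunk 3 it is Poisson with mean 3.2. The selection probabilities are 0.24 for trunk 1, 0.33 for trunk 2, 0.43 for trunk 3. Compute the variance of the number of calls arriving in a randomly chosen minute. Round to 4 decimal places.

6.7197

Per component, 1: μ=7.14, E[X²]=54.4782; 2: μ=1.95, E[X²]=5.46; 3: μ=3.2, E[X²]=13.44.
E[X] = 0.24·7.14 + 0.33·1.95 + 0.43·3.2 = 3.7331.
E[X²] = 0.24·54.4782 + 0.33·5.46 + 0.43·13.44 = 20.6558.
Var(X) = E[X²] − (E[X])² = 20.6558 − 13.936 = 6.71973.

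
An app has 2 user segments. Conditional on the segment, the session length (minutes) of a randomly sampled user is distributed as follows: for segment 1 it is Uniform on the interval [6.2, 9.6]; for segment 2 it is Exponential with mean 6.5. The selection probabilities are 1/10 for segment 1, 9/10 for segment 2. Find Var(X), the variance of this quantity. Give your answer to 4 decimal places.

Per component, 1: μ=7.9, E[X²]=63.3733; 2: μ=6.5, E[X²]=84.5.
E[X] = 0.1·7.9 + 0.9·6.5 = 6.64.
E[X²] = 0.1·63.3733 + 0.9·84.5 = 82.3873.
Var(X) = E[X²] − (E[X])² = 82.3873 − 44.0896 = 38.2977.

38.2977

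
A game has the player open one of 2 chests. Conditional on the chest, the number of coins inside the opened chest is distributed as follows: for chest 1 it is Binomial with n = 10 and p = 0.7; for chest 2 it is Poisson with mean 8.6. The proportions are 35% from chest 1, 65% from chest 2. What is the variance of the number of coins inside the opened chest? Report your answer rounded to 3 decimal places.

6.907

Per component, 1: μ=7, E[X²]=51.1; 2: μ=8.6, E[X²]=82.56.
E[X] = 0.35·7 + 0.65·8.6 = 8.04.
E[X²] = 0.35·51.1 + 0.65·82.56 = 71.549.
Var(X) = E[X²] − (E[X])² = 71.549 − 64.6416 = 6.9074.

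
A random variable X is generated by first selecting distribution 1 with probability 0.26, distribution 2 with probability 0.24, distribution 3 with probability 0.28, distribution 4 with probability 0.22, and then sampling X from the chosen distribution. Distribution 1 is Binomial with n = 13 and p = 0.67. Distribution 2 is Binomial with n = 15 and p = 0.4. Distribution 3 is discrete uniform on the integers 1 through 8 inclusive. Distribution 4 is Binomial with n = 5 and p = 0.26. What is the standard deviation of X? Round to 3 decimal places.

3.183

Per component, 1: μ=8.71, E[X²]=78.7384; 2: μ=6, E[X²]=39.6; 3: μ=4.5, E[X²]=25.5; 4: μ=1.3, E[X²]=2.652.
E[X] = 0.26·8.71 + 0.24·6 + 0.28·4.5 + 0.22·1.3 = 5.2506.
E[X²] = 0.26·78.7384 + 0.24·39.6 + 0.28·25.5 + 0.22·2.652 = 37.6994.
Var(X) = E[X²] − (E[X])² = 37.6994 − 27.5688 = 10.1306.
SD(X) = √10.1306 = 3.18286.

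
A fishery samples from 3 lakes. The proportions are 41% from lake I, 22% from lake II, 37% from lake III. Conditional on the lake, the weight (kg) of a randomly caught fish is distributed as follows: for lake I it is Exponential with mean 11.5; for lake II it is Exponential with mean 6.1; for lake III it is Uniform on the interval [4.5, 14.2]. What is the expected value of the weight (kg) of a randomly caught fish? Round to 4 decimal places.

9.5165

Component means — I: 11.5; II: 6.1; III: 9.35.
E[X] = 0.41·11.5 + 0.22·6.1 + 0.37·9.35 = 9.5165.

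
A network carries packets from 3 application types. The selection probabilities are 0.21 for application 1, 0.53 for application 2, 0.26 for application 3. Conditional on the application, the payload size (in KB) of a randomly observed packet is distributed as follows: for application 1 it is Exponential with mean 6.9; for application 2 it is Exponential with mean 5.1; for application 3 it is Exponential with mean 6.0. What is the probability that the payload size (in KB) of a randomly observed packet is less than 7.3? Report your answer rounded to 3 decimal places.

0.723

Conditional on each application, P(X < 7.3): 1: 0.652841; 2: 0.761019; 3: 0.703784.
By total probability, P(X < 7.3) = 0.21·0.652841 + 0.53·0.761019 + 0.26·0.703784 = 0.723421.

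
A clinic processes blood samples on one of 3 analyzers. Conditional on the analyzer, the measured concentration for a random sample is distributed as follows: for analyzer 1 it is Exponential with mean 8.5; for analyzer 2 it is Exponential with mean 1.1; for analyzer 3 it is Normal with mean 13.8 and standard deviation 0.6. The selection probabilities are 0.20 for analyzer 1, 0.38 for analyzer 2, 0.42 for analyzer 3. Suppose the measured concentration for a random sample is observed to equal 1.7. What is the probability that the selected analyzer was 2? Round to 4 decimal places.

Likelihoods f(1.7 | ·): 1: 0.0963213; 2: 0.193832; 3: 3.2373e-89.
Posterior ∝ prior × likelihood. Numerator for 2: 0.38·0.193832 = 0.0736561.
Normalizing constant: 0.2·0.0963213 + 0.38·0.193832 + 0.42·3.2373e-89 = 0.0929203.
P(2 | observation) = 0.0736561 / 0.0929203 = 0.79268.

0.7927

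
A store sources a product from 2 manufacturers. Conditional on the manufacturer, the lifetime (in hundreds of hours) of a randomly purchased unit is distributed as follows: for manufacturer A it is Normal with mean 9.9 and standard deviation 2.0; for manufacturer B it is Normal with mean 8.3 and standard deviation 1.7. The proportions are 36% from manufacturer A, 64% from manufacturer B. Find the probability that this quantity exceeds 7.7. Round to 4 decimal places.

0.7194

Conditional on each manufacturer, P(X > 7.7): A: 0.864334; B: 0.637934.
By total probability, P(X > 7.7) = 0.36·0.864334 + 0.64·0.637934 = 0.719438.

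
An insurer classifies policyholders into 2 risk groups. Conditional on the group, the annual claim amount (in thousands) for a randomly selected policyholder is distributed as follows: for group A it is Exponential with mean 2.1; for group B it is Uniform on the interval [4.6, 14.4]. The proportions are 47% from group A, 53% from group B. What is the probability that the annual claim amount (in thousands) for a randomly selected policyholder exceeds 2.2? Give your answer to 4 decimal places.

Conditional on each group, P(X > 2.2): A: 0.350772; B: 1.
By total probability, P(X > 2.2) = 0.47·0.350772 + 0.53·1 = 0.694863.

0.6949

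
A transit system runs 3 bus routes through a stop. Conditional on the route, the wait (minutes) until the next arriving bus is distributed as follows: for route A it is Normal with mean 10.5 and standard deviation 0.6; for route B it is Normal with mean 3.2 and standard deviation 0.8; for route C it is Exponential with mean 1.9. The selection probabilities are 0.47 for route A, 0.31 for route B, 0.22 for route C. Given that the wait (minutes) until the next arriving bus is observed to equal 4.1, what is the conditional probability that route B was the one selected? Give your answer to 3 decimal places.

Likelihoods f(4.1 | ·): A: 1.30686e-25; B: 0.264846; C: 0.0608254.
Posterior ∝ prior × likelihood. Numerator for B: 0.31·0.264846 = 0.0821022.
Normalizing constant: 0.47·1.30686e-25 + 0.31·0.264846 + 0.22·0.0608254 = 0.0954838.
P(B | observation) = 0.0821022 / 0.0954838 = 0.859855.

0.860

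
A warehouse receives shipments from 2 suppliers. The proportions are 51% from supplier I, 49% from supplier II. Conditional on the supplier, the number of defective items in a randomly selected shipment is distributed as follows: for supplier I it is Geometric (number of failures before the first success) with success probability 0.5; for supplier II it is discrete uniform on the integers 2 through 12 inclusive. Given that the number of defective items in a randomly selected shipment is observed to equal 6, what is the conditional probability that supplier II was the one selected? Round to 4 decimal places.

Likelihoods P(X=6 | ·): I: 0.0078125; II: 0.0909091.
Posterior ∝ prior × likelihood. Numerator for II: 0.49·0.0909091 = 0.0445455.
Normalizing constant: 0.51·0.0078125 + 0.49·0.0909091 = 0.0485298.
P(II | observation) = 0.0445455 / 0.0485298 = 0.917898.

0.9179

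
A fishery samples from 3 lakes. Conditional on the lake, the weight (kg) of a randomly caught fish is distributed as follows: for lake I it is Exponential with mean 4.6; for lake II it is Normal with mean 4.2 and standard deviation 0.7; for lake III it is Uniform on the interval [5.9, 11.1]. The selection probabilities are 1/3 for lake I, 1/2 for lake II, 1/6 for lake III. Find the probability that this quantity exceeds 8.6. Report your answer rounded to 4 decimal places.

Conditional on each lake, P(X > 8.6): I: 0.154191; II: 1.63175e-10; III: 0.480769.
By total probability, P(X > 8.6) = 0.333333·0.154191 + 0.5·1.63175e-10 + 0.166667·0.480769 = 0.131525.

0.1315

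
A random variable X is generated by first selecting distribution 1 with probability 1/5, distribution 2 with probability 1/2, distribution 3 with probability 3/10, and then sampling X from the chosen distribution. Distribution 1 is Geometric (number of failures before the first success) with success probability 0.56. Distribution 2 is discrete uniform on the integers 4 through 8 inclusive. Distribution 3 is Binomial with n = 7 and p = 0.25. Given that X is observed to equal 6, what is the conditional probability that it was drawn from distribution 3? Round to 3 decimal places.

0.004

Likelihoods P(X=6 | ·): 1: 0.00406354; 2: 0.2; 3: 0.00128174.
Posterior ∝ prior × likelihood. Numerator for 3: 0.3·0.00128174 = 0.000384521.
Normalizing constant: 0.2·0.00406354 + 0.5·0.2 + 0.3·0.00128174 = 0.101197.
P(3 | observation) = 0.000384521 / 0.101197 = 0.00379972.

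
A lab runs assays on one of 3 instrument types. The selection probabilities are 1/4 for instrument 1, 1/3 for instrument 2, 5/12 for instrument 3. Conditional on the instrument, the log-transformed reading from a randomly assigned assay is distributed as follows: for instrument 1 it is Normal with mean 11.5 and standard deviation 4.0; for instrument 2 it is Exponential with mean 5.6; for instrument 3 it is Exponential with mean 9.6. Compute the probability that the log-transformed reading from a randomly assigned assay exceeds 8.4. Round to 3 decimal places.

Conditional on each instrument, P(X > 8.4): 1: 0.78083; 2: 0.22313; 3: 0.416862.
By total probability, P(X > 8.4) = 0.25·0.78083 + 0.333333·0.22313 + 0.416667·0.416862 = 0.443277.

0.443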